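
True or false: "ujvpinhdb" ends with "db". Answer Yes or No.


Input string: 'ujvpinhdb'
Suffix to check: 'db'
Last 2 characters of input: 'db'
Match: True
Result: Yes


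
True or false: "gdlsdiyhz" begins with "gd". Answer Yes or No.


Input string: 'gdlsdiyhz'
Prefix to check: 'gd'
First 2 characters of input: 'gd'
Match: True
Result: Yes


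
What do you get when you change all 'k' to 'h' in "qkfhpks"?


Input string: 'qkfhpks'
Operation: replace 'k' with 'h'
Positions of 'k': 1, 5
After replacement: qhfhphs


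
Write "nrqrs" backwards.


Input string: 'nrqrs'
Operation: reverse character order
Original order: 'n' -> 'r' -> 'q' -> 'r' -> 's'
Reversed order: 's' -> 'r' -> 'q' -> 'r' -> 'n'
Result: srqrn


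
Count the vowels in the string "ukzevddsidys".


Input string: 'ukzevddsidys'
Operation: count vowels (a, e, i, o, u)
Scan: s[0]='u' (vowel), s[1]='k', s[2]='z', s[3]='e' (vowel), s[4]='v', s[5]='d', s[6]='d', s[7]='s', s[8]='i' (vowel), s[9]='d', s[10]='y', s[11]='s'
Vowels found: 3
Result: 3


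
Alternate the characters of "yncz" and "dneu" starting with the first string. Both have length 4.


String 1: 'yncz'
String 2: 'dneu'
Operation: alternate characters
Pairs: 'y'+'d', 'n'+'n', 'c'+'e', 'z'+'u'
Result: ydnncezu


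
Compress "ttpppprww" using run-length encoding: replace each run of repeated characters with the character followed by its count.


Input: 'ttpppprww'
Operation: identify consecutive runs
Runs: 'tt' -> t2, 'pppp' -> p4, 'r' -> r1, 'ww' -> w2
Encoded: t2p4r1w2


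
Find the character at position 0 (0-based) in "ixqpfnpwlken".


Input string: 'ixqpfnpwlken'
Operation: get character at index 0
Index mapping: s[0]='i'
Result: 'i'


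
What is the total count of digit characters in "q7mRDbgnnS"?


Input string: 'q7mRDbgnnS'
Operation: count digit characters (0-9)
Scan: 'q', '7'(digit), 'm', 'R', 'D', 'b', 'g', 'n', 'n', 'S'
Digits found: 1
Result: 1


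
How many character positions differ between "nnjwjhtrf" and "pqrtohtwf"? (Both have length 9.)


String 1: 'nnjwjhtrf'
String 2: 'pqrtohtwf'
Compare each position: pos 0: 'n'!='p', pos 1: 'n'!='q', pos 2: 'j'!='r', pos 3: 'w'!='t', pos 4: 'j'!='o', pos 5: 'h'=='h', pos 6: 't'=='t', pos 7: 'r'!='w', pos 8: 'f'=='f'
Differing positions: 6
Hamming distance: 6


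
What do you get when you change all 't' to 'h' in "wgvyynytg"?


Input string: 'wgvyynytg'
Operation: replace 't' with 'h'
Positions of 't': 7
After replacement: wgvyynyhg


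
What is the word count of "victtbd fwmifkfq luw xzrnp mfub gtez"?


Input string: 'victtbd fwmifkfq luw xzrnp mfub gtez'
Operation: split by spaces
Words found: 'victtbd', 'fwmifkfq', 'luw', 'xzrnp', 'mfub', 'gtez'
Word count: 6


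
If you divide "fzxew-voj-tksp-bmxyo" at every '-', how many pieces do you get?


Input string: 'fzxew-voj-tksp-bmxyo'
Delimiter: '-'
Split result: 'fzxew', 'voj', 'tksp', 'bmxyo'
Number of parts: 4


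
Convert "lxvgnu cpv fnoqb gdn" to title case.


Input string: 'lxvgnu cpv fnoqb gdn'
Operation: capitalize first letter of each word
Word transformations: 'lxvgnu'->'Lxvgnu', 'cpv'->'Cpv', 'fnoqb'->'Fnoqb', 'gdn'->'Gdn'
Result: Lxvgnu Cpv Fnoqb Gdn


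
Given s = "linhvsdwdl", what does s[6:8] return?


Input string: 'linhvsdwdl'
Operation: slice [6:8]
Extract characters: s[6]='d', s[7]='w'
Result: dw


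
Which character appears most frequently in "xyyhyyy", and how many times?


Input: 'xyyhyyy'
Operation: tally each character
Counts: 'h':1, 'x':1, 'y':5
Maximum: 'y' appears 5 times


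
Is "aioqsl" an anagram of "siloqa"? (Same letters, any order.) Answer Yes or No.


String 1: 'siloqa' -> sorted: 'ailoqs'
String 2: 'aioqsl' -> sorted: 'ailoqs'
Compare sorted forms: 'ailoqs' == 'ailoqs'
Anagram: Yes


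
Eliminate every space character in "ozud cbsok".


Input string: 'ozud cbsok'
Operation: remove all spaces
Words: 'ozud', 'cbsok'
Join without spaces: ozudcbsok


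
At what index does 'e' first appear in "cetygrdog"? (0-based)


Input string: 'cetygrdog'
Target: 'e'
Scanning left to right: s[0]='c', s[1]='e'
First match at index: 1


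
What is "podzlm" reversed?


Input string: 'podzlm'
Operation: reverse character order
Original order: 'p' -> 'o' -> 'd' -> 'z' -> 'l' -> 'm'
Reversed order: 'm' -> 'l' -> 'z' -> 'd' -> 'o' -> 'p'
Result: mlzdop


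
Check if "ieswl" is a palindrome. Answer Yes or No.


Input string: 'ieswl'
Reversed: 'lwsei'
Compare pairs: s[0]='i' vs s[4]='l' (mismatch), s[1]='e' vs s[3]='w' (mismatch)
Palindrome: No


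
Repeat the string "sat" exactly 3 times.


Input string: 'sat'
Operation: repeat 3 times
Concatenation: 'sat' + 'sat' + 'sat'
Result: satsatsat


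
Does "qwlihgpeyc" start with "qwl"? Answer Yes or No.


Input string: 'qwlihgpeyc'
Prefix to check: 'qwl'
First 3 characters of input: 'qwl'
Match: True
Result: Yes


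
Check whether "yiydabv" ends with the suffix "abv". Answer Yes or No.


Input string: 'yiydabv'
Suffix to check: 'abv'
Last 3 characters of input: 'abv'
Match: True
Result: Yes


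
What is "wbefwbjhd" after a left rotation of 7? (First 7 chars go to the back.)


Input: 'wbefwbjhd', shift = 7
Operation: split at index 7 and swap parts
Front part s[0:7] = 'wbefwbj'
Back part s[7:] = 'hd'
Rotated = back + front = 'hd' + 'wbefwbj'
Result: hdwbefwbj


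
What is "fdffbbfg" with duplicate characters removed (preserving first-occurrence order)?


Input: 'fdffbbfg'
Operation: keep first occurrence of each character
Scan: s[0]='f' new -> keep; s[1]='d' new -> keep; s[2]='f' seen -> skip; s[3]='f' seen -> skip; s[4]='b' new -> keep; s[5]='b' seen -> skip; s[6]='f' seen -> skip; s[7]='g' new -> keep
Result: fdbg


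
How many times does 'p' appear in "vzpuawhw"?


Input string: 'vzpuawhw'
Target character: 'p'
Scan each position: s[2]='p'
Matches found at indices: 2
Total: 1


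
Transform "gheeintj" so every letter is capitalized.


Input string: 'gheeintj'
Operation: convert each letter to uppercase
Mapping: 'g'->'G', 'h'->'H', 'e'->'E', 'e'->'E', 'i'->'I', 'n'->'N', 't'->'T', 'j'->'J'
Result: GHEEINTJ


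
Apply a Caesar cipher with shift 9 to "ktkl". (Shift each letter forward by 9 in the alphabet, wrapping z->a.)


Input: 'ktkl', shift = 9
Operation: for each letter, (position + 9) mod 26
Mapping: 'k'(10+9=19)->'t', 't'(19+9=28, 28 mod 26=2)->'c', 'k'(10+9=19)->'t', 'l'(11+9=20)->'u'
Result: tctu


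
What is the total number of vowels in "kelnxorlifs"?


Input string: 'kelnxorlifs'
Operation: count vowels (a, e, i, o, u)
Scan: s[0]='k', s[1]='e' (vowel), s[2]='l', s[3]='n', s[4]='x', s[5]='o' (vowel), s[6]='r', s[7]='l', s[8]='i' (vowel), s[9]='f', s[10]='s'
Vowels found: 3
Result: 3


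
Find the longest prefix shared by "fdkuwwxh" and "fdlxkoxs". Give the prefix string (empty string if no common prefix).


String 1: 'fdkuwwxh'
String 2: 'fdlxkoxs'
Compare position by position:
pos 0: 'f' vs 'f' match
pos 1: 'd' vs 'd' match
pos 2: 'k' vs 'l' differ -> stop
Longest common prefix: "fd" (length 2)


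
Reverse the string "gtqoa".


Input string: 'gtqoa'
Operation: reverse character order
Original order: 'g' -> 't' -> 'q' -> 'o' -> 'a'
Reversed order: 'a' -> 'o' -> 'q' -> 't' -> 'g'
Result: aoqtg


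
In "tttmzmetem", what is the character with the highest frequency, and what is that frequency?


Input: 'tttmzmetem'
Operation: tally each character
Counts: 'e':2, 'm':3, 't':4, 'z':1
Maximum: 't' appears 4 times


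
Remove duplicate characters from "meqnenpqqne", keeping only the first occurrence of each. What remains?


Input: 'meqnenpqqne'
Operation: keep first occurrence of each character
Scan: s[0]='m' new -> keep; s[1]='e' new -> keep; s[2]='q' new -> keep; s[3]='n' new -> keep; s[4]='e' seen -> skip; s[5]='n' seen -> skip; s[6]='p' new -> keep; s[7]='q' seen -> skip; s[8]='q' seen -> skip; s[9]='n' seen -> skip; s[10]='e' seen -> skip
Result: meqnp


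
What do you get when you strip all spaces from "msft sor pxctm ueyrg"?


Input string: 'msft sor pxctm ueyrg'
Operation: remove all spaces
Words: 'msft', 'sor', 'pxctm', 'ueyrg'
Join without spaces: msftsorpxctmueyrg


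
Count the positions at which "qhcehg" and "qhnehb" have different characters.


String 1: 'qhcehg'
String 2: 'qhnehb'
Compare each position: pos 0: 'q'=='q', pos 1: 'h'=='h', pos 2: 'c'!='n', pos 3: 'e'=='e', pos 4: 'h'=='h', pos 5: 'g'!='b'
Differing positions: 2
Hamming distance: 2


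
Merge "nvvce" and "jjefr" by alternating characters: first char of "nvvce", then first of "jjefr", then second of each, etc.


String 1: 'nvvce'
String 2: 'jjefr'
Operation: alternate characters
Pairs: 'n'+'j', 'v'+'j', 'v'+'e', 'c'+'f', 'e'+'r'
Result: njvjvecfer


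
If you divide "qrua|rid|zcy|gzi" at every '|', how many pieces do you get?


Input string: 'qrua|rid|zcy|gzi'
Delimiter: '|'
Split result: 'qrua', 'rid', 'zcy', 'gzi'
Number of parts: 4


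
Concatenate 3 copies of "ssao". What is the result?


Input string: 'ssao'
Operation: repeat 3 times
Concatenation: 'ssao' + 'ssao' + 'ssao'
Result: ssaossaossao


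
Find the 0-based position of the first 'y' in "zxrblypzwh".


Input string: 'zxrblypzwh'
Target: 'y'
Scanning left to right: s[0]='z', s[1]='x', s[2]='r', s[3]='b', s[4]='l', s[5]='y'
First match at index: 5


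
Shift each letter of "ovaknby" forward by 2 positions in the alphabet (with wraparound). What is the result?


Input: 'ovaknby', shift = 2
Operation: for each letter, (position + 2) mod 26
Mapping: 'o'(14+2=16)->'q', 'v'(21+2=23)->'x', 'a'(0+2=2)->'c', 'k'(10+2=12)->'m', 'n'(13+2=15)->'p', 'b'(1+2=3)->'d', 'y'(24+2=26, 26 mod 26=0)->'a'
Result: qxcmpda


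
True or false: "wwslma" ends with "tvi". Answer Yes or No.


Input string: 'wwslma'
Suffix to check: 'tvi'
Last 3 characters of input: 'lma'
Match: False
Result: No


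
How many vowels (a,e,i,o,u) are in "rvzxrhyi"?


Input string: 'rvzxrhyi'
Operation: count vowels (a, e, i, o, u)
Scan: s[0]='r', s[1]='v', s[2]='z', s[3]='x', s[4]='r', s[5]='h', s[6]='y', s[7]='i' (vowel)
Vowels found: 1
Result: 1


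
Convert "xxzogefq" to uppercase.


Input string: 'xxzogefq'
Operation: convert each letter to uppercase
Mapping: 'x'->'X', 'x'->'X', 'z'->'Z', 'o'->'O', 'g'->'G', 'e'->'E', 'f'->'F', 'q'->'Q'
Result: XXZOGEFQ


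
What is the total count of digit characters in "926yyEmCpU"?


Input string: '926yyEmCpU'
Operation: count digit characters (0-9)
Scan: '9'(digit), '2'(digit), '6'(digit), 'y', 'y', 'E', 'm', 'C', 'p', 'U'
Digits found: 3
Result: 3


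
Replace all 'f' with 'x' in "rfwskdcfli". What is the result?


Input string: 'rfwskdcfli'
Operation: replace 'f' with 'x'
Positions of 'f': 1, 7
After replacement: rxwskdcxli


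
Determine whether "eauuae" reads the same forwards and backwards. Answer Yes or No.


Input string: 'eauuae'
Reversed: 'eauuae'
Compare pairs: s[0]='e' vs s[5]='e' (match), s[1]='a' vs s[4]='a' (match), s[2]='u' vs s[3]='u' (match)
Palindrome: Yes


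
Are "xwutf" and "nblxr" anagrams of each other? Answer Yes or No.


String 1: 'xwutf' -> sorted: 'ftuwx'
String 2: 'nblxr' -> sorted: 'blnrx'
Compare sorted forms: 'ftuwx' != 'blnrx'
Anagram: No


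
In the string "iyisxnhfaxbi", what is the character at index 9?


Input string: 'iyisxnhfaxbi'
Operation: get character at index 9
Index mapping: s[0]='i', s[1]='y', s[2]='i', s[3]='s', s[4]='x', s[5]='n', s[6]='h', s[7]='f', s[8]='a', s[9]='x'
Result: 'x'


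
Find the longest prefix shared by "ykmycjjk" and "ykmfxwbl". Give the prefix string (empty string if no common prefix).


String 1: 'ykmycjjk'
String 2: 'ykmfxwbl'
Compare position by position:
pos 0: 'y' vs 'y' match
pos 1: 'k' vs 'k' match
pos 2: 'm' vs 'm' match
pos 3: 'y' vs 'f' differ -> stop
Longest common prefix: "ykm" (length 3)


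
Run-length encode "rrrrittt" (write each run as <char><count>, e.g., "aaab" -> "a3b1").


Input: 'rrrrittt'
Operation: identify consecutive runs
Runs: 'rrrr' -> r4, 'i' -> i1, 'ttt' -> t3
Encoded: r4i1t3


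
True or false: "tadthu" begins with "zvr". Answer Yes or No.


Input string: 'tadthu'
Prefix to check: 'zvr'
First 3 characters of input: 'tad'
Match: False
Result: No


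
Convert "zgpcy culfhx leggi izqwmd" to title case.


Input string: 'zgpcy culfhx leggi izqwmd'
Operation: capitalize first letter of each word
Word transformations: 'zgpcy'->'Zgpcy', 'culfhx'->'Culfhx', 'leggi'->'Leggi', 'izqwmd'->'Izqwmd'
Result: Zgpcy Culfhx Leggi Izqwmd


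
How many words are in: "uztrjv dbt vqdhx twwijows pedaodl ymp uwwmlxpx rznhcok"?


Input string: 'uztrjv dbt vqdhx twwijows pedaodl ymp uwwmlxpx rznhcok'
Operation: split by spaces
Words found: 'uztrjv', 'dbt', 'vqdhx', 'twwijows', 'pedaodl', 'ymp', 'uwwmlxpx', 'rznhcok'
Word count: 8


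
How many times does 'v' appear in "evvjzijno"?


Input string: 'evvjzijno'
Target character: 'v'
Scan each position: s[1]='v', s[2]='v'
Matches found at indices: 1, 2
Total: 2


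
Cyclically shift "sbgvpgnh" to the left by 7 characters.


Input: 'sbgvpgnh', shift = 7
Operation: split at index 7 and swap parts
Front part s[0:7] = 'sbgvpgn'
Back part s[7:] = 'h'
Rotated = back + front = 'h' + 'sbgvpgn'
Result: hsbgvpgn


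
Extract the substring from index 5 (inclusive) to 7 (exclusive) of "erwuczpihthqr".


Input string: 'erwuczpihthqr'
Operation: slice [5:7]
Extract characters: s[5]='z', s[6]='p'
Result: zp


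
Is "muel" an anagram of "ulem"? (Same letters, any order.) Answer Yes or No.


String 1: 'ulem' -> sorted: 'elmu'
String 2: 'muel' -> sorted: 'elmu'
Compare sorted forms: 'elmu' == 'elmu'
Anagram: Yes


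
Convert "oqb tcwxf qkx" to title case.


Input string: 'oqb tcwxf qkx'
Operation: capitalize first letter of each word
Word transformations: 'oqb'->'Oqb', 'tcwxf'->'Tcwxf', 'qkx'->'Qkx'
Result: Oqb Tcwxf Qkx


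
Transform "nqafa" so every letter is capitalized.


Input string: 'nqafa'
Operation: convert each letter to uppercase
Mapping: 'n'->'N', 'q'->'Q', 'a'->'A', 'f'->'F', 'a'->'A'
Result: NQAFA


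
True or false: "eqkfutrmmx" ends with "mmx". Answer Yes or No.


Input string: 'eqkfutrmmx'
Suffix to check: 'mmx'
Last 3 characters of input: 'mmx'
Match: True
Result: Yes


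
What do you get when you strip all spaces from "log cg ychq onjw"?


Input string: 'log cg ychq onjw'
Operation: remove all spaces
Words: 'log', 'cg', 'ychq', 'onjw'
Join without spaces: logcgychqonjw


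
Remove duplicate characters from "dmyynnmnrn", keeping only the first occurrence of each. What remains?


Input: 'dmyynnmnrn'
Operation: keep first occurrence of each character
Scan: s[0]='d' new -> keep; s[1]='m' new -> keep; s[2]='y' new -> keep; s[3]='y' seen -> skip; s[4]='n' new -> keep; s[5]='n' seen -> skip; s[6]='m' seen -> skip; s[7]='n' seen -> skip; s[8]='r' new -> keep; s[9]='n' seen -> skip
Result: dmynr


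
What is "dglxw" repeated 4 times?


Input string: 'dglxw'
Operation: repeat 4 times
Concatenation: 'dglxw' + 'dglxw' + 'dglxw' + 'dglxw'
Result: dglxwdglxwdglxwdglxw


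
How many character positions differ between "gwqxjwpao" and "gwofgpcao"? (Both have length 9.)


String 1: 'gwqxjwpao'
String 2: 'gwofgpcao'
Compare each position: pos 0: 'g'=='g', pos 1: 'w'=='w', pos 2: 'q'!='o', pos 3: 'x'!='f', pos 4: 'j'!='g', pos 5: 'w'!='p', pos 6: 'p'!='c', pos 7: 'a'=='a', pos 8: 'o'=='o'
Differing positions: 5
Hamming distance: 5


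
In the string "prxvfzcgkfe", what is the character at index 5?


Input string: 'prxvfzcgkfe'
Operation: get character at index 5
Index mapping: s[0]='p', s[1]='r', s[2]='x', s[3]='v', s[4]='f', s[5]='z'
Result: 'z'


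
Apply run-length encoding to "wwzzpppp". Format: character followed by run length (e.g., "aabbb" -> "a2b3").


Input: 'wwzzpppp'
Operation: identify consecutive runs
Runs: 'ww' -> w2, 'zz' -> z2, 'pppp' -> p4
Encoded: w2z2p4


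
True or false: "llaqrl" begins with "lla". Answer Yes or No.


Input string: 'llaqrl'
Prefix to check: 'lla'
First 3 characters of input: 'lla'
Match: True
Result: Yes


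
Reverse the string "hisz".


Input string: 'hisz'
Operation: reverse character order
Original order: 'h' -> 'i' -> 's' -> 'z'
Reversed order: 'z' -> 's' -> 'i' -> 'h'
Result: zsih


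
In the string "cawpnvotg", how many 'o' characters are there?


Input string: 'cawpnvotg'
Target character: 'o'
Scan each position: s[6]='o'
Matches found at indices: 6
Total: 1


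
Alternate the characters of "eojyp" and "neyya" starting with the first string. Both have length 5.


String 1: 'eojyp'
String 2: 'neyya'
Operation: alternate characters
Pairs: 'e'+'n', 'o'+'e', 'j'+'y', 'y'+'y', 'p'+'a'
Result: enoejyyypa


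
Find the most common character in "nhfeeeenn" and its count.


Input: 'nhfeeeenn'
Operation: tally each character
Counts: 'e':4, 'f':1, 'h':1, 'n':3
Maximum: 'e' appears 4 times


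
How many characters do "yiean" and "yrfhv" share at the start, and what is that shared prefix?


String 1: 'yiean'
String 2: 'yrfhv'
Compare position by position:
pos 0: 'y' vs 'y' match
pos 1: 'i' vs 'r' differ -> stop
Longest common prefix: "y" (length 1)


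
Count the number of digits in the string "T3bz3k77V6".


Input string: 'T3bz3k77V6'
Operation: count digit characters (0-9)
Scan: 'T', '3'(digit), 'b', 'z', '3'(digit), 'k', '7'(digit), '7'(digit), 'V', '6'(digit)
Digits found: 5
Result: 5


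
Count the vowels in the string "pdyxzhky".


Input string: 'pdyxzhky'
Operation: count vowels (a, e, i, o, u)
Scan: s[0]='p', s[1]='d', s[2]='y', s[3]='x', s[4]='z', s[5]='h', s[6]='k', s[7]='y'
Vowels found: 0
Result: 0


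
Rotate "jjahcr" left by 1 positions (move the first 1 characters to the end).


Input: 'jjahcr', shift = 1
Operation: split at index 1 and swap parts
Front part s[0:1] = 'j'
Back part s[1:] = 'jahcr'
Rotated = back + front = 'jahcr' + 'j'
Result: jahcrj


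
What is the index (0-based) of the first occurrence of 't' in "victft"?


Input string: 'victft'
Target: 't'
Scanning left to right: s[0]='v', s[1]='i', s[2]='c', s[3]='t'
First match at index: 3


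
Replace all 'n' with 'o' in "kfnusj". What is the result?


Input string: 'kfnusj'
Operation: replace 'n' with 'o'
Positions of 'n': 2
After replacement: kfousj


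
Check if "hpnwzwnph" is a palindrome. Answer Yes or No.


Input string: 'hpnwzwnph'
Reversed: 'hpnwzwnph'
Compare pairs: s[0]='h' vs s[8]='h' (match), s[1]='p' vs s[7]='p' (match), s[2]='n' vs s[6]='n' (match), s[3]='w' vs s[5]='w' (match)
Palindrome: Yes


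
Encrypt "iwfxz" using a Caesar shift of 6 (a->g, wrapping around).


Input: 'iwfxz', shift = 6
Operation: for each letter, (position + 6) mod 26
Mapping: 'i'(8+6=14)->'o', 'w'(22+6=28, 28 mod 26=2)->'c', 'f'(5+6=11)->'l', 'x'(23+6=29, 29 mod 26=3)->'d', 'z'(25+6=31, 31 mod 26=5)->'f'
Result: ocldf


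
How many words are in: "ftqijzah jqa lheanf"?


Input string: 'ftqijzah jqa lheanf'
Operation: split by spaces
Words found: 'ftqijzah', 'jqa', 'lheanf'
Word count: 3


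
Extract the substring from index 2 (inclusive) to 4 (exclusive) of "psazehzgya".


Input string: 'psazehzgya'
Operation: slice [2:4]
Extract characters: s[2]='a', s[3]='z'
Result: az


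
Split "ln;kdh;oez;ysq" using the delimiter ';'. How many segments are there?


Input string: 'ln;kdh;oez;ysq'
Delimiter: ';'
Split result: 'ln', 'kdh', 'oez', 'ysq'
Number of parts: 4


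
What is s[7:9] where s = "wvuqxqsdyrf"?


Input string: 'wvuqxqsdyrf'
Operation: slice [7:9]
Extract characters: s[7]='d', s[8]='y'
Result: dy


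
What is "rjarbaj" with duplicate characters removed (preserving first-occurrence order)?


Input: 'rjarbaj'
Operation: keep first occurrence of each character
Scan: s[0]='r' new -> keep; s[1]='j' new -> keep; s[2]='a' new -> keep; s[3]='r' seen -> skip; s[4]='b' new -> keep; s[5]='a' seen -> skip; s[6]='j' seen -> skip
Result: rjab


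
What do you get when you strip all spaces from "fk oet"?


Input string: 'fk oet'
Operation: remove all spaces
Words: 'fk', 'oet'
Join without spaces: fkoet


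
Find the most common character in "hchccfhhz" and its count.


Input: 'hchccfhhz'
Operation: tally each character
Counts: 'c':3, 'f':1, 'h':4, 'z':1
Maximum: 'h' appears 4 times


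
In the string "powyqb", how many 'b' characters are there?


Input string: 'powyqb'
Target character: 'b'
Scan each position: s[5]='b'
Matches found at indices: 5
Total: 1


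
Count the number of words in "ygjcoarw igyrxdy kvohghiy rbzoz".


Input string: 'ygjcoarw igyrxdy kvohghiy rbzoz'
Operation: split by spaces
Words found: 'ygjcoarw', 'igyrxdy', 'kvohghiy', 'rbzoz'
Word count: 4


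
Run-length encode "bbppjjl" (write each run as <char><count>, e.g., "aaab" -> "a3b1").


Input: 'bbppjjl'
Operation: identify consecutive runs
Runs: 'bb' -> b2, 'pp' -> p2, 'jj' -> j2, 'l' -> l1
Encoded: b2p2j2l1


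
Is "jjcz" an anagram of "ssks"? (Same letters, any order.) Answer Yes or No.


String 1: 'ssks' -> sorted: 'ksss'
String 2: 'jjcz' -> sorted: 'cjjz'
Compare sorted forms: 'ksss' != 'cjjz'
Anagram: No


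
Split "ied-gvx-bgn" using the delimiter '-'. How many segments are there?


Input string: 'ied-gvx-bgn'
Delimiter: '-'
Split result: 'ied', 'gvx', 'bgn'
Number of parts: 3


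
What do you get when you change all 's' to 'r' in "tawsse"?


Input string: 'tawsse'
Operation: replace 's' with 'r'
Positions of 's': 3, 4
After replacement: tawrre


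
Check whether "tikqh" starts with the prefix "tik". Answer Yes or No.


Input string: 'tikqh'
Prefix to check: 'tik'
First 3 characters of input: 'tik'
Match: True
Result: Yes


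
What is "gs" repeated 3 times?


Input string: 'gs'
Operation: repeat 3 times
Concatenation: 'gs' + 'gs' + 'gs'
Result: gsgsgs


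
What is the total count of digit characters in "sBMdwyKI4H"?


Input string: 'sBMdwyKI4H'
Operation: count digit characters (0-9)
Scan: 's', 'B', 'M', 'd', 'w', 'y', 'K', 'I', '4'(digit), 'H'
Digits found: 1
Result: 1


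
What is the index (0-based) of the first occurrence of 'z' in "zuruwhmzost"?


Input string: 'zuruwhmzost'
Target: 'z'
Scanning left to right: s[0]='z'
First match at index: 0


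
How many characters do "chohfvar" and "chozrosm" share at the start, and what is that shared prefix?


String 1: 'chohfvar'
String 2: 'chozrosm'
Compare position by position:
pos 0: 'c' vs 'c' match
pos 1: 'h' vs 'h' match
pos 2: 'o' vs 'o' match
pos 3: 'h' vs 'z' differ -> stop
Longest common prefix: "cho" (length 3)


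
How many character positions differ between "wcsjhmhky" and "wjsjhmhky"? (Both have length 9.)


String 1: 'wcsjhmhky'
String 2: 'wjsjhmhky'
Compare each position: pos 0: 'w'=='w', pos 1: 'c'!='j', pos 2: 's'=='s', pos 3: 'j'=='j', pos 4: 'h'=='h', pos 5: 'm'=='m', pos 6: 'h'=='h', pos 7: 'k'=='k', pos 8: 'y'=='y'
Differing positions: 1
Hamming distance: 1


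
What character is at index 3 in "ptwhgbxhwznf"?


Input string: 'ptwhgbxhwznf'
Operation: get character at index 3
Index mapping: s[0]='p', s[1]='t', s[2]='w', s[3]='h'
Result: 'h'


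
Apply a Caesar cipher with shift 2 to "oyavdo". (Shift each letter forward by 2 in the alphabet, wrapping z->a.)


Input: 'oyavdo', shift = 2
Operation: for each letter, (position + 2) mod 26
Mapping: 'o'(14+2=16)->'q', 'y'(24+2=26, 26 mod 26=0)->'a', 'a'(0+2=2)->'c', 'v'(21+2=23)->'x', 'd'(3+2=5)->'f', 'o'(14+2=16)->'q'
Result: qacxfq


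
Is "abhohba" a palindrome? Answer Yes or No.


Input string: 'abhohba'
Reversed: 'abhohba'
Compare pairs: s[0]='a' vs s[6]='a' (match), s[1]='b' vs s[5]='b' (match), s[2]='h' vs s[4]='h' (match)
Palindrome: Yes


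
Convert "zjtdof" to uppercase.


Input string: 'zjtdof'
Operation: convert each letter to uppercase
Mapping: 'z'->'Z', 'j'->'J', 't'->'T', 'd'->'D', 'o'->'O', 'f'->'F'
Result: ZJTDOF


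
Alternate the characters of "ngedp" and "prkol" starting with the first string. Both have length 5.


String 1: 'ngedp'
String 2: 'prkol'
Operation: alternate characters
Pairs: 'n'+'p', 'g'+'r', 'e'+'k', 'd'+'o', 'p'+'l'
Result: npgrekdopl


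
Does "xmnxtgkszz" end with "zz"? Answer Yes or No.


Input string: 'xmnxtgkszz'
Suffix to check: 'zz'
Last 2 characters of input: 'zz'
Match: True
Result: Yes


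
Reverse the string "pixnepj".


Input string: 'pixnepj'
Operation: reverse character order
Original order: 'p' -> 'i' -> 'x' -> 'n' -> 'e' -> 'p' -> 'j'
Reversed order: 'j' -> 'p' -> 'e' -> 'n' -> 'x' -> 'i' -> 'p'
Result: jpenxip


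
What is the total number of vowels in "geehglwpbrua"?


Input string: 'geehglwpbrua'
Operation: count vowels (a, e, i, o, u)
Scan: s[0]='g', s[1]='e' (vowel), s[2]='e' (vowel), s[3]='h', s[4]='g', s[5]='l', s[6]='w', s[7]='p', s[8]='b', s[9]='r', s[10]='u' (vowel), s[11]='a' (vowel)
Vowels found: 4
Result: 4


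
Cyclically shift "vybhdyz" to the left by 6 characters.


Input: 'vybhdyz', shift = 6
Operation: split at index 6 and swap parts
Front part s[0:6] = 'vybhdy'
Back part s[6:] = 'z'
Rotated = back + front = 'z' + 'vybhdy'
Result: zvybhdy


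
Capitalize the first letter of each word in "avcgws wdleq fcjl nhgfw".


Input string: 'avcgws wdleq fcjl nhgfw'
Operation: capitalize first letter of each word
Word transformations: 'avcgws'->'Avcgws', 'wdleq'->'Wdleq', 'fcjl'->'Fcjl', 'nhgfw'->'Nhgfw'
Result: Avcgws Wdleq Fcjl Nhgfw


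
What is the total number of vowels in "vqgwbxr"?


Input string: 'vqgwbxr'
Operation: count vowels (a, e, i, o, u)
Scan: s[0]='v', s[1]='q', s[2]='g', s[3]='w', s[4]='b', s[5]='x', s[6]='r'
Vowels found: 0
Result: 0


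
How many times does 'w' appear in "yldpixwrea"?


Input string: 'yldpixwrea'
Target character: 'w'
Scan each position: s[6]='w'
Matches found at indices: 6
Total: 1


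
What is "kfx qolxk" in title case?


Input string: 'kfx qolxk'
Operation: capitalize first letter of each word
Word transformations: 'kfx'->'Kfx', 'qolxk'->'Qolxk'
Result: Kfx Qolxk


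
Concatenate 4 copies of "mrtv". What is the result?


Input string: 'mrtv'
Operation: repeat 4 times
Concatenation: 'mrtv' + 'mrtv' + 'mrtv' + 'mrtv'
Result: mrtvmrtvmrtvmrtv


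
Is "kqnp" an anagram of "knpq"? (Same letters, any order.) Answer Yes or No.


String 1: 'knpq' -> sorted: 'knpq'
String 2: 'kqnp' -> sorted: 'knpq'
Compare sorted forms: 'knpq' == 'knpq'
Anagram: Yes


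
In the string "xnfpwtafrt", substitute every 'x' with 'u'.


Input string: 'xnfpwtafrt'
Operation: replace 'x' with 'u'
Positions of 'x': 0
After replacement: unfpwtafrt


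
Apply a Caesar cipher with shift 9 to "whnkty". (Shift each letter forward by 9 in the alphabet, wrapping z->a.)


Input: 'whnkty', shift = 9
Operation: for each letter, (position + 9) mod 26
Mapping: 'w'(22+9=31, 31 mod 26=5)->'f', 'h'(7+9=16)->'q', 'n'(13+9=22)->'w', 'k'(10+9=19)->'t', 't'(19+9=28, 28 mod 26=2)->'c', 'y'(24+9=33, 33 mod 26=7)->'h'
Result: fqwtch


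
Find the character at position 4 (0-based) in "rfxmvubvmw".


Input string: 'rfxmvubvmw'
Operation: get character at index 4
Index mapping: s[0]='r', s[1]='f', s[2]='x', s[3]='m', s[4]='v'
Result: 'v'


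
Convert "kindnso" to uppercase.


Input string: 'kindnso'
Operation: convert each letter to uppercase
Mapping: 'k'->'K', 'i'->'I', 'n'->'N', 'd'->'D', 'n'->'N', 's'->'S', 'o'->'O'
Result: KINDNSO


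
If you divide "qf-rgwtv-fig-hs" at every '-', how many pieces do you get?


Input string: 'qf-rgwtv-fig-hs'
Delimiter: '-'
Split result: 'qf', 'rgwtv', 'fig', 'hs'
Number of parts: 4


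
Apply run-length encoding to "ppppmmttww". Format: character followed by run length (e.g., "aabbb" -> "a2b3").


Input: 'ppppmmttww'
Operation: identify consecutive runs
Runs: 'pppp' -> p4, 'mm' -> m2, 'tt' -> t2, 'ww' -> w2
Encoded: p4m2t2w2


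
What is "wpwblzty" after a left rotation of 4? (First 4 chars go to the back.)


Input: 'wpwblzty', shift = 4
Operation: split at index 4 and swap parts
Front part s[0:4] = 'wpwb'
Back part s[4:] = 'lzty'
Rotated = back + front = 'lzty' + 'wpwb'
Result: lztywpwb


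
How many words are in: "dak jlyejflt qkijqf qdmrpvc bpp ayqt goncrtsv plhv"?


Input string: 'dak jlyejflt qkijqf qdmrpvc bpp ayqt goncrtsv plhv'
Operation: split by spaces
Words found: 'dak', 'jlyejflt', 'qkijqf', 'qdmrpvc', 'bpp', 'ayqt', 'goncrtsv', 'plhv'
Word count: 8


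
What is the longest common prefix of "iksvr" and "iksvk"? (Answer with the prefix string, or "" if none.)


String 1: 'iksvr'
String 2: 'iksvk'
Compare position by position:
pos 0: 'i' vs 'i' match
pos 1: 'k' vs 'k' match
pos 2: 's' vs 's' match
pos 3: 'v' vs 'v' match
pos 4: 'r' vs 'k' differ -> stop
Longest common prefix: "iksv" (length 4)


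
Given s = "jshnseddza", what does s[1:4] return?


Input string: 'jshnseddza'
Operation: slice [1:4]
Extract characters: s[1]='s', s[2]='h', s[3]='n'
Result: shn


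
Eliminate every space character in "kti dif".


Input string: 'kti dif'
Operation: remove all spaces
Words: 'kti', 'dif'
Join without spaces: ktidif


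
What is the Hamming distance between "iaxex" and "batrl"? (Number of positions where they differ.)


String 1: 'iaxex'
String 2: 'batrl'
Compare each position: pos 0: 'i'!='b', pos 1: 'a'=='a', pos 2: 'x'!='t', pos 3: 'e'!='r', pos 4: 'x'!='l'
Differing positions: 4
Hamming distance: 4


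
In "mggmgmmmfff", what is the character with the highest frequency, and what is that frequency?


Input: 'mggmgmmmfff'
Operation: tally each character
Counts: 'f':3, 'g':3, 'm':5
Maximum: 'm' appears 5 times


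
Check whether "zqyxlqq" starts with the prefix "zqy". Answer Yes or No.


Input string: 'zqyxlqq'
Prefix to check: 'zqy'
First 3 characters of input: 'zqy'
Match: True
Result: Yes


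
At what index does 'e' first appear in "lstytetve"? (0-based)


Input string: 'lstytetve'
Target: 'e'
Scanning left to right: s[0]='l', s[1]='s', s[2]='t', s[3]='y', s[4]='t', s[5]='e'
First match at index: 5


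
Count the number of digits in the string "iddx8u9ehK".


Input string: 'iddx8u9ehK'
Operation: count digit characters (0-9)
Scan: 'i', 'd', 'd', 'x', '8'(digit), 'u', '9'(digit), 'e', 'h', 'K'
Digits found: 2
Result: 2


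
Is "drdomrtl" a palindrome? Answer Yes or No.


Input string: 'drdomrtl'
Reversed: 'ltrmodrd'
Compare pairs: s[0]='d' vs s[7]='l' (mismatch), s[1]='r' vs s[6]='t' (mismatch), s[2]='d' vs s[5]='r' (mismatch), s[3]='o' vs s[4]='m' (mismatch)
Palindrome: No


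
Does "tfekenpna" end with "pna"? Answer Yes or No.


Input string: 'tfekenpna'
Suffix to check: 'pna'
Last 3 characters of input: 'pna'
Match: True
Result: Yes


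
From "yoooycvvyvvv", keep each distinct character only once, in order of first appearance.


Input: 'yoooycvvyvvv'
Operation: keep first occurrence of each character
Scan: s[0]='y' new -> keep; s[1]='o' new -> keep; s[2]='o' seen -> skip; s[3]='o' seen -> skip; s[4]='y' seen -> skip; s[5]='c' new -> keep; s[6]='v' new -> keep; s[7]='v' seen -> skip; s[8]='y' seen -> skip; s[9]='v' seen -> skip; s[10]='v' seen -> skip; s[11]='v' seen -> skip
Result: yocv


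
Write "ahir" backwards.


Input string: 'ahir'
Operation: reverse character order
Original order: 'a' -> 'h' -> 'i' -> 'r'
Reversed order: 'r' -> 'i' -> 'h' -> 'a'
Result: riha


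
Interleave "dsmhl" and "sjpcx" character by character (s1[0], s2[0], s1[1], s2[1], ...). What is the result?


String 1: 'dsmhl'
String 2: 'sjpcx'
Operation: alternate characters
Pairs: 'd'+'s', 's'+'j', 'm'+'p', 'h'+'c', 'l'+'x'
Result: dssjmphclx


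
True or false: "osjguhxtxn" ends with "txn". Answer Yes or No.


Input string: 'osjguhxtxn'
Suffix to check: 'txn'
Last 3 characters of input: 'txn'
Match: True
Result: Yes


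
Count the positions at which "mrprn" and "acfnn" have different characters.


String 1: 'mrprn'
String 2: 'acfnn'
Compare each position: pos 0: 'm'!='a', pos 1: 'r'!='c', pos 2: 'p'!='f', pos 3: 'r'!='n', pos 4: 'n'=='n'
Differing positions: 4
Hamming distance: 4


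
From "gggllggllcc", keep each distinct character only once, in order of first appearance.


Input: 'gggllggllcc'
Operation: keep first occurrence of each character
Scan: s[0]='g' new -> keep; s[1]='g' seen -> skip; s[2]='g' seen -> skip; s[3]='l' new -> keep; s[4]='l' seen -> skip; s[5]='g' seen -> skip; s[6]='g' seen -> skip; s[7]='l' seen -> skip; s[8]='l' seen -> skip; s[9]='c' new -> keep; s[10]='c' seen -> skip
Result: glc


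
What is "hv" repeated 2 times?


Input string: 'hv'
Operation: repeat 2 times
Concatenation: 'hv' + 'hv'
Result: hvhv


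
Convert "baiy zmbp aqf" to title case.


Input string: 'baiy zmbp aqf'
Operation: capitalize first letter of each word
Word transformations: 'baiy'->'Baiy', 'zmbp'->'Zmbp', 'aqf'->'Aqf'
Result: Baiy Zmbp Aqf


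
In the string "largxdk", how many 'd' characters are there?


Input string: 'largxdk'
Target character: 'd'
Scan each position: s[5]='d'
Matches found at indices: 5
Total: 1


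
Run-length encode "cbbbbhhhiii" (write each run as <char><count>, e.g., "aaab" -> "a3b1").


Input: 'cbbbbhhhiii'
Operation: identify consecutive runs
Runs: 'c' -> c1, 'bbbb' -> b4, 'hhh' -> h3, 'iii' -> i3
Encoded: c1b4h3i3


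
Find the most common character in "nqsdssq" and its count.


Input: 'nqsdssq'
Operation: tally each character
Counts: 'd':1, 'n':1, 'q':2, 's':3
Maximum: 's' appears 3 times


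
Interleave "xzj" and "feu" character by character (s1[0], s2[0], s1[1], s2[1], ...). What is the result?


String 1: 'xzj'
String 2: 'feu'
Operation: alternate characters
Pairs: 'x'+'f', 'z'+'e', 'j'+'u'
Result: xfzeju


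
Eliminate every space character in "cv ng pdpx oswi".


Input string: 'cv ng pdpx oswi'
Operation: remove all spaces
Words: 'cv', 'ng', 'pdpx', 'oswi'
Join without spaces: cvngpdpxoswi


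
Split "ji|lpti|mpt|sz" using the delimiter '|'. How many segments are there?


Input string: 'ji|lpti|mpt|sz'
Delimiter: '|'
Split result: 'ji', 'lpti', 'mpt', 'sz'
Number of parts: 4


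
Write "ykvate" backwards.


Input string: 'ykvate'
Operation: reverse character order
Original order: 'y' -> 'k' -> 'v' -> 'a' -> 't' -> 'e'
Reversed order: 'e' -> 't' -> 'a' -> 'v' -> 'k' -> 'y'
Result: etavky


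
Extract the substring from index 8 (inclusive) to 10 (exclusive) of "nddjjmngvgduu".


Input string: 'nddjjmngvgduu'
Operation: slice [8:10]
Extract characters: s[8]='v', s[9]='g'
Result: vg


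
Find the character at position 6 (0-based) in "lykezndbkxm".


Input string: 'lykezndbkxm'
Operation: get character at index 6
Index mapping: s[0]='l', s[1]='y', s[2]='k', s[3]='e', s[4]='z', s[5]='n', s[6]='d'
Result: 'd'


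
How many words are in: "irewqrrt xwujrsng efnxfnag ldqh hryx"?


Input string: 'irewqrrt xwujrsng efnxfnag ldqh hryx'
Operation: split by spaces
Words found: 'irewqrrt', 'xwujrsng', 'efnxfnag', 'ldqh', 'hryx'
Word count: 5


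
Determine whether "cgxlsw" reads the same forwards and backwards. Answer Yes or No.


Input string: 'cgxlsw'
Reversed: 'wslxgc'
Compare pairs: s[0]='c' vs s[5]='w' (mismatch), s[1]='g' vs s[4]='s' (mismatch), s[2]='x' vs s[3]='l' (mismatch)
Palindrome: No


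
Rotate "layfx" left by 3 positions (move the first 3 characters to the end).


Input: 'layfx', shift = 3
Operation: split at index 3 and swap parts
Front part s[0:3] = 'lay'
Back part s[3:] = 'fx'
Rotated = back + front = 'fx' + 'lay'
Result: fxlay


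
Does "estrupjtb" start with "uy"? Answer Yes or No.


Input string: 'estrupjtb'
Prefix to check: 'uy'
First 2 characters of input: 'es'
Match: False
Result: No


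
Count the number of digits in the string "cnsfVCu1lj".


Input string: 'cnsfVCu1lj'
Operation: count digit characters (0-9)
Scan: 'c', 'n', 's', 'f', 'V', 'C', 'u', '1'(digit), 'l', 'j'
Digits found: 1
Result: 1


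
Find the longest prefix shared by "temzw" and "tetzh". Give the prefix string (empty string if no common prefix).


String 1: 'temzw'
String 2: 'tetzh'
Compare position by position:
pos 0: 't' vs 't' match
pos 1: 'e' vs 'e' match
pos 2: 'm' vs 't' differ -> stop
Longest common prefix: "te" (length 2)


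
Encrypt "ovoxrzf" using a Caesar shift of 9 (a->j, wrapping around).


Input: 'ovoxrzf', shift = 9
Operation: for each letter, (position + 9) mod 26
Mapping: 'o'(14+9=23)->'x', 'v'(21+9=30, 30 mod 26=4)->'e', 'o'(14+9=23)->'x', 'x'(23+9=32, 32 mod 26=6)->'g', 'r'(17+9=26, 26 mod 26=0)->'a', 'z'(25+9=34, 34 mod 26=8)->'i', 'f'(5+9=14)->'o'
Result: xexgaio


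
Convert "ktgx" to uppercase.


Input string: 'ktgx'
Operation: convert each letter to uppercase
Mapping: 'k'->'K', 't'->'T', 'g'->'G', 'x'->'X'
Result: KTGX


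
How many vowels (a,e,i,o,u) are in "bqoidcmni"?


Input string: 'bqoidcmni'
Operation: count vowels (a, e, i, o, u)
Scan: s[0]='b', s[1]='q', s[2]='o' (vowel), s[3]='i' (vowel), s[4]='d', s[5]='c', s[6]='m', s[7]='n', s[8]='i' (vowel)
Vowels found: 3
Result: 3


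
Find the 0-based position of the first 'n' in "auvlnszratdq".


Input string: 'auvlnszratdq'
Target: 'n'
Scanning left to right: s[0]='a', s[1]='u', s[2]='v', s[3]='l', s[4]='n'
First match at index: 4


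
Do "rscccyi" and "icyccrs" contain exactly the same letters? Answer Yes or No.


String 1: 'rscccyi' -> sorted: 'cccirsy'
String 2: 'icyccrs' -> sorted: 'cccirsy'
Compare sorted forms: 'cccirsy' == 'cccirsy'
Anagram: Yes


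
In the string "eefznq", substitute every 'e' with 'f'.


Input string: 'eefznq'
Operation: replace 'e' with 'f'
Positions of 'e': 0, 1
After replacement: fffznq


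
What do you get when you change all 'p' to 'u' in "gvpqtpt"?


Input string: 'gvpqtpt'
Operation: replace 'p' with 'u'
Positions of 'p': 2, 5
After replacement: gvuqtut


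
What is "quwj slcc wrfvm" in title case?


Input string: 'quwj slcc wrfvm'
Operation: capitalize first letter of each word
Word transformations: 'quwj'->'Quwj', 'slcc'->'Slcc', 'wrfvm'->'Wrfvm'
Result: Quwj Slcc Wrfvm


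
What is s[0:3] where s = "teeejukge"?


Input string: 'teeejukge'
Operation: slice [0:3]
Extract characters: s[0]='t', s[1]='e', s[2]='e'
Result: tee


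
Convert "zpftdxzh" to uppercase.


Input string: 'zpftdxzh'
Operation: convert each letter to uppercase
Mapping: 'z'->'Z', 'p'->'P', 'f'->'F', 't'->'T', 'd'->'D', 'x'->'X', 'z'->'Z', 'h'->'H'
Result: ZPFTDXZH


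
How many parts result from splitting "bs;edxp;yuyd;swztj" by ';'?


Input string: 'bs;edxp;yuyd;swztj'
Delimiter: ';'
Split result: 'bs', 'edxp', 'yuyd', 'swztj'
Number of parts: 4


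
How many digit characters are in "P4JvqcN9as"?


Input string: 'P4JvqcN9as'
Operation: count digit characters (0-9)
Scan: 'P', '4'(digit), 'J', 'v', 'q', 'c', 'N', '9'(digit), 'a', 's'
Digits found: 2
Result: 2


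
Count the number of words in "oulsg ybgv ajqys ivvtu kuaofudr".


Input string: 'oulsg ybgv ajqys ivvtu kuaofudr'
Operation: split by spaces
Words found: 'oulsg', 'ybgv', 'ajqys', 'ivvtu', 'kuaofudr'
Word count: 5


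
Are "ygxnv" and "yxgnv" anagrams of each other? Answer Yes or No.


String 1: 'ygxnv' -> sorted: 'gnvxy'
String 2: 'yxgnv' -> sorted: 'gnvxy'
Compare sorted forms: 'gnvxy' == 'gnvxy'
Anagram: Yes


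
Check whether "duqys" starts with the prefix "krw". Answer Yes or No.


Input string: 'duqys'
Prefix to check: 'krw'
First 3 characters of input: 'duq'
Match: False
Result: No


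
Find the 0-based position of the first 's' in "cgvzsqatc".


Input string: 'cgvzsqatc'
Target: 's'
Scanning left to right: s[0]='c', s[1]='g', s[2]='v', s[3]='z', s[4]='s'
First match at index: 4


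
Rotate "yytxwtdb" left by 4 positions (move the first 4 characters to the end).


Input: 'yytxwtdb', shift = 4
Operation: split at index 4 and swap parts
Front part s[0:4] = 'yytx'
Back part s[4:] = 'wtdb'
Rotated = back + front = 'wtdb' + 'yytx'
Result: wtdbyytx
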